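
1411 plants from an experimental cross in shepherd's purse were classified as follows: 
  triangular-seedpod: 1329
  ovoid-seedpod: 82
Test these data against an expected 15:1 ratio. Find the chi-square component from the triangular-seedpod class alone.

Total ratio parts = 16. Expected numbers out of 1411:
  triangular-seedpod: 1411 × 15/16 = 1322.8125
  ovoid-seedpod: 1411 × 1/16 = 88.1875
Contribution of triangular-seedpod: (1329 − 1322.8125)² / 1322.8125 = 0.0289

0.029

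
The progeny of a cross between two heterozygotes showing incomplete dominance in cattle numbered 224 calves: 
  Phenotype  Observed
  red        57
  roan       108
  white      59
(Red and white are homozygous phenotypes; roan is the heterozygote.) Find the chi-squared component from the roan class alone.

With incomplete dominance, a heterozygote × heterozygote cross gives a 1:2:1 phenotypic ratio.
Expected counts for N = 224 under a 1:2:1 ratio (total parts = 4):
  red: 224 × 1/4 = 56
  roan: 224 × 2/4 = 112
  white: 224 × 1/4 = 56
Contribution of roan: (108 − 112)² / 112 = 0.1429

0.143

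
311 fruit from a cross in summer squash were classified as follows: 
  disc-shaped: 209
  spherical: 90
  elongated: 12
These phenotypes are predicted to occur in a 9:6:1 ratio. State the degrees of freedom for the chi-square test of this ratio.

A goodness-of-fit test with 3 phenotype classes has df = 3 − 1 = 2.

2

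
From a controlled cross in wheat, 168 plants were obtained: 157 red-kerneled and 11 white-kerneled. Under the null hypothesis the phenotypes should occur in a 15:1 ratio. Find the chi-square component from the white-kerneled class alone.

The 15:1 ratio has 16 parts, so with N = 168 the expected counts are:
  red-kerneled: 168 × 15/16 = 157.5
  white-kerneled: 168 × 1/16 = 10.5
Contribution of white-kerneled: (11 − 10.5)² / 10.5 = 0.0238

0.024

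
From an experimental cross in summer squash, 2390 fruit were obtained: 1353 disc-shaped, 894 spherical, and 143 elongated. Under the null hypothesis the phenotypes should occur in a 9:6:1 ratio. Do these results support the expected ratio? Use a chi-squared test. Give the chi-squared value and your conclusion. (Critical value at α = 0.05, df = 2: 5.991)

Expected counts for N = 2390 under a 9:6:1 ratio (total parts = 16):
  disc-shaped: 2390 × 9/16 = 1344.375
  spherical: 2390 × 6/16 = 896.25
  elongated: 2390 × 1/16 = 149.375
χ² = Σ (O − E)² / E
  disc-shaped: (1353 − 1344.375)² / 1344.375 = 0.0553
  spherical: (894 − 896.25)² / 896.25 = 0.0056
  elongated: (143 − 149.375)² / 149.375 = 0.2721
χ² = 0.0553 + 0.0056 + 0.2721 = 0.333
Degrees of freedom = 3 − 1 = 2; critical value at α = 0.05 is 5.991.
Since 0.333 < 5.991, we fail to reject the null hypothesis — the data are consistent with the 9:6:1 ratio.

0.333; consistent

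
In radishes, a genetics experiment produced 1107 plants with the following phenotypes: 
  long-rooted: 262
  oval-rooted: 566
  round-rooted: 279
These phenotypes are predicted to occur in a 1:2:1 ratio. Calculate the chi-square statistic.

Expected counts for N = 1107 under a 1:2:1 ratio (total parts = 4):
  long-rooted: 1107 × 1/4 = 276.75
  oval-rooted: 1107 × 2/4 = 553.5
  round-rooted: 1107 × 1/4 = 276.75
χ² = Σ (O − E)² / E
  long-rooted: (262 − 276.75)² / 276.75 = 0.7861
  oval-rooted: (566 − 553.5)² / 553.5 = 0.2823
  round-rooted: (279 − 276.75)² / 276.75 = 0.0183
χ² = 0.7861 + 0.2823 + 0.0183 = 1.0867 ≈ 1.087

1.087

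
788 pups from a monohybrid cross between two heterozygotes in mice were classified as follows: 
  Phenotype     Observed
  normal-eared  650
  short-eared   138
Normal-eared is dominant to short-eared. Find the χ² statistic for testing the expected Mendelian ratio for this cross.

23.560

For a monohybrid cross between heterozygotes with complete dominance, the expected phenotypic ratio is 3:1.
Total ratio parts = 4. Expected numbers out of 788:
  normal-eared: 788 × 3/4 = 591
  short-eared: 788 × 1/4 = 197
χ² = Σ (O − E)² / E
  normal-eared: (650 − 591)² / 591 = 5.8900
  short-eared: (138 − 197)² / 197 = 17.6701
χ² = 5.8900 + 17.6701 = 23.5601 ≈ 23.560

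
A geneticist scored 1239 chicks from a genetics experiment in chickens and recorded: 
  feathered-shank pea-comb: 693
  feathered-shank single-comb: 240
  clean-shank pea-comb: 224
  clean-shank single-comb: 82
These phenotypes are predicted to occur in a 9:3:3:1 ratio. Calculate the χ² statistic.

Total ratio parts = 16. Expected numbers out of 1239:
  feathered-shank pea-comb: 1239 × 9/16 = 696.9375
  feathered-shank single-comb: 1239 × 3/16 = 232.3125
  clean-shank pea-comb: 1239 × 3/16 = 232.3125
  clean-shank single-comb: 1239 × 1/16 = 77.4375
χ² = Σ (O − E)² / E
  feathered-shank pea-comb: (693 − 696.9375)² / 696.9375 = 0.0222
  feathered-shank single-comb: (240 − 232.3125)² / 232.3125 = 0.2544
  clean-shank pea-comb: (224 − 232.3125)² / 232.3125 = 0.2974
  clean-shank single-comb: (82 − 77.4375)² / 77.4375 = 0.2688
χ² = 0.0222 + 0.2544 + 0.2974 + 0.2688 = 0.8428 ≈ 0.843

0.843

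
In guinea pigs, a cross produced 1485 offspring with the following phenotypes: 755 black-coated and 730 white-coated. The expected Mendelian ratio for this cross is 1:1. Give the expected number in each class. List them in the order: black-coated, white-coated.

The 1:1 ratio has 2 parts, so with N = 1485 the expected counts are:
  black-coated: 1485 × 1/2 = 742.5
  white-coated: 1485 × 1/2 = 742.5

742.5, 742.5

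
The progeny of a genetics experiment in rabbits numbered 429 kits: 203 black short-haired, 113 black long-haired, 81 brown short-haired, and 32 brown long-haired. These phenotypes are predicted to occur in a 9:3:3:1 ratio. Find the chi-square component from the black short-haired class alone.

Under the 9:3:3:1 hypothesis (Σ ratio = 16, N = 429):
  black short-haired: 429 × 9/16 = 241.3125
  black long-haired: 429 × 3/16 = 80.4375
  brown short-haired: 429 × 3/16 = 80.4375
  brown long-haired: 429 × 1/16 = 26.8125
Contribution of black short-haired: (203 − 241.3125)² / 241.3125 = 6.0828

6.083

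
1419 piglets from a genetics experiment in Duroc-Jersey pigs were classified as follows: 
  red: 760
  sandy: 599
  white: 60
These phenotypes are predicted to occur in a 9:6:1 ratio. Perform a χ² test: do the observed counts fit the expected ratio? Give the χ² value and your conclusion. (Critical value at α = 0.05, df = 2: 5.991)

19.511; not consistent

Expected counts for N = 1419 under a 9:6:1 ratio (total parts = 16):
  red: 1419 × 9/16 = 798.1875
  sandy: 1419 × 6/16 = 532.125
  white: 1419 × 1/16 = 88.6875
χ² = Σ (O − E)² / E
  red: (760 − 798.1875)² / 798.1875 = 1.8270
  sandy: (599 − 532.125)² / 532.125 = 8.4045
  white: (60 − 88.6875)² / 88.6875 = 9.2795
χ² = 1.8270 + 8.4045 + 9.2795 = 19.511
Degrees of freedom = 3 − 1 = 2; critical value at α = 0.05 is 5.991.
Since 19.511 > 5.991, we reject the null hypothesis — the data do not fit the 9:6:1 ratio.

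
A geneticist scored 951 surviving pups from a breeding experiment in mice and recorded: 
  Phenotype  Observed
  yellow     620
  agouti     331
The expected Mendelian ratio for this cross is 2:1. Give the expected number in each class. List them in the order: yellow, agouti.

634, 317

Expected counts for N = 951 under a 2:1 ratio (total parts = 3):
  yellow: 951 × 2/3 = 634
  agouti: 951 × 1/3 = 317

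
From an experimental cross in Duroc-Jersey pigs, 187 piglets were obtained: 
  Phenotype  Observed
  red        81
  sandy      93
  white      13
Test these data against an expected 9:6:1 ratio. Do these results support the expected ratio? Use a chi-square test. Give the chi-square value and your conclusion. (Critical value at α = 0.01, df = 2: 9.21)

13.171; not consistent

Under the 9:6:1 hypothesis (Σ ratio = 16, N = 187):
  red: 187 × 9/16 = 105.1875
  sandy: 187 × 6/16 = 70.125
  white: 187 × 1/16 = 11.6875
χ² = Σ (O − E)² / E
  red: (81 − 105.1875)² / 105.1875 = 5.5618
  sandy: (93 − 70.125)² / 70.125 = 7.4619
  white: (13 − 11.6875)² / 11.6875 = 0.1474
χ² = 5.5618 + 7.4619 + 0.1474 = 13.1711 ≈ 13.171
Degrees of freedom = 3 − 1 = 2; critical value at α = 0.01 is 9.21.
Since 13.171 > 9.21, we reject the null hypothesis — the data do not fit the 9:6:1 ratio.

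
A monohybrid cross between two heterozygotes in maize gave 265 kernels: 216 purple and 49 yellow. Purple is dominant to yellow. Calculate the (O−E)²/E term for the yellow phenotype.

4.492

For a monohybrid cross between heterozygotes with complete dominance, the expected phenotypic ratio is 3:1.
Under the 3:1 hypothesis (Σ ratio = 4, N = 265):
  purple: 265 × 3/4 = 198.75
  yellow: 265 × 1/4 = 66.25
Contribution of yellow: (49 − 66.25)² / 66.25 = 4.4915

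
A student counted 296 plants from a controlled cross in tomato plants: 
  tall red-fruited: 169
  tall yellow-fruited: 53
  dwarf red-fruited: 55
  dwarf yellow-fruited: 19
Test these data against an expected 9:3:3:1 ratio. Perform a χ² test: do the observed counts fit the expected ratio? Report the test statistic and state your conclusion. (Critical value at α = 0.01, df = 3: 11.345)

Total ratio parts = 16. Expected numbers out of 296:
  tall red-fruited: 296 × 9/16 = 166.5
  tall yellow-fruited: 296 × 3/16 = 55.5
  dwarf red-fruited: 296 × 3/16 = 55.5
  dwarf yellow-fruited: 296 × 1/16 = 18.5
χ² = Σ (O − E)² / E
  tall red-fruited: (169 − 166.5)² / 166.5 = 0.0375
  tall yellow-fruited: (53 − 55.5)² / 55.5 = 0.1126
  dwarf red-fruited: (55 − 55.5)² / 55.5 = 0.0045
  dwarf yellow-fruited: (19 − 18.5)² / 18.5 = 0.0135
χ² = 0.0375 + 0.1126 + 0.0045 + 0.0135 = 0.1681 ≈ 0.168
Degrees of freedom = 4 − 1 = 3; critical value at α = 0.01 is 11.345.
Since 0.168 < 11.345, we fail to reject the null hypothesis — the data are consistent with the 9:3:3:1 ratio.

0.168; consistent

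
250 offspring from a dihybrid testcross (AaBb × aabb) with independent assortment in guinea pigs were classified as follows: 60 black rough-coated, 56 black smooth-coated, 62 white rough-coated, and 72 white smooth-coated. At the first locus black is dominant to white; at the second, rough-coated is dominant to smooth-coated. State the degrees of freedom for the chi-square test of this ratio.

A dihybrid testcross with independent assortment gives a 1:1:1:1 ratio.
A goodness-of-fit test with 4 phenotype classes has df = 4 − 1 = 3.

3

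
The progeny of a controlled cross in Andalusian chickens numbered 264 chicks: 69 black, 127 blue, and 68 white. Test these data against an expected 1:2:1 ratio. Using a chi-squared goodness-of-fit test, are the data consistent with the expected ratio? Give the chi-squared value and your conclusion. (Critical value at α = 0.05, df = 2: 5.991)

Under the 1:2:1 hypothesis (Σ ratio = 4, N = 264):
  black: 264 × 1/4 = 66
  blue: 264 × 2/4 = 132
  white: 264 × 1/4 = 66
χ² = Σ (O − E)² / E
  black: (69 − 66)² / 66 = 0.1364
  blue: (127 − 132)² / 132 = 0.1894
  white: (68 − 66)² / 66 = 0.0606
χ² = 0.1364 + 0.1894 + 0.0606 = 0.3864 ≈ 0.386
Degrees of freedom = 3 − 1 = 2; critical value at α = 0.05 is 5.991.
Since 0.386 < 5.991, we fail to reject the null hypothesis — the data are consistent with the 1:2:1 ratio.

0.386; consistent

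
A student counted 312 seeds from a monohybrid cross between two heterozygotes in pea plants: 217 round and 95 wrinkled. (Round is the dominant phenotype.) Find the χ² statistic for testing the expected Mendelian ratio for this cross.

4.940

For a monohybrid cross between heterozygotes with complete dominance, the expected phenotypic ratio is 3:1.
Under the 3:1 hypothesis (Σ ratio = 4, N = 312):
  round: 312 × 3/4 = 234
  wrinkled: 312 × 1/4 = 78
χ² = Σ (O − E)² / E
  round: (217 − 234)² / 234 = 1.2350
  wrinkled: (95 − 78)² / 78 = 3.7051
χ² = 1.2350 + 3.7051 = 4.9401 ≈ 4.940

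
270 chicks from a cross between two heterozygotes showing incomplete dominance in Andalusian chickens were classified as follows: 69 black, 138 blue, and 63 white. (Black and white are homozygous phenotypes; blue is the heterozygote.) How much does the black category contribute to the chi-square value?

With incomplete dominance, a heterozygote × heterozygote cross gives a 1:2:1 phenotypic ratio.
Total ratio parts = 4. Expected numbers out of 270:
  black: 270 × 1/4 = 67.5
  blue: 270 × 2/4 = 135
  white: 270 × 1/4 = 67.5
Contribution of black: (69 − 67.5)² / 67.5 = 0.0333

0.033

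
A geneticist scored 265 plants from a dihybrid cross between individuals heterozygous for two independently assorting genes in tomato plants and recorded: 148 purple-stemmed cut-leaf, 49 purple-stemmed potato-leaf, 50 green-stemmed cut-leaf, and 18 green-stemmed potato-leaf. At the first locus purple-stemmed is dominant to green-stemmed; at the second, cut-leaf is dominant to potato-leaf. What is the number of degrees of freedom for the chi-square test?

3

A dihybrid F₂ with independent assortment and complete dominance at both loci gives a 9:3:3:1 phenotypic ratio.
A goodness-of-fit test with 4 phenotype classes has df = 4 − 1 = 3.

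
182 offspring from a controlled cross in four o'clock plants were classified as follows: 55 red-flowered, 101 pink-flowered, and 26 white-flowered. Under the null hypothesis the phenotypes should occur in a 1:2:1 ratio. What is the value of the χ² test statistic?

11.440

Under the 1:2:1 hypothesis (Σ ratio = 4, N = 182):
  red-flowered: 182 × 1/4 = 45.5
  pink-flowered: 182 × 2/4 = 91
  white-flowered: 182 × 1/4 = 45.5
χ² = Σ (O − E)² / E
  red-flowered: (55 − 45.5)² / 45.5 = 1.9835
  pink-flowered: (101 − 91)² / 91 = 1.0989
  white-flowered: (26 − 45.5)² / 45.5 = 8.3571
χ² = 1.9835 + 1.0989 + 8.3571 = 11.4395 ≈ 11.440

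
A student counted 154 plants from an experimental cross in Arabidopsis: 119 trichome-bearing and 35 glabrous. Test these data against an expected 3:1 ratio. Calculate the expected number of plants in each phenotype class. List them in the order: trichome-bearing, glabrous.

115.5, 38.5

The 3:1 ratio has 4 parts, so with N = 154 the expected counts are:
  trichome-bearing: 154 × 3/4 = 115.5
  glabrous: 154 × 1/4 = 38.5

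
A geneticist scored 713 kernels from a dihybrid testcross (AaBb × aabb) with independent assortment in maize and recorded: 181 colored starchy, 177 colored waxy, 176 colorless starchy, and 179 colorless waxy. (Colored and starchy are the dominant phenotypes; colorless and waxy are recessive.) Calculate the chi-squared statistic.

0.083

A dihybrid testcross with independent assortment gives a 1:1:1:1 ratio.
Under the 1:1:1:1 hypothesis (Σ ratio = 4, N = 713):
  colored starchy: 713 × 1/4 = 178.25
  colored waxy: 713 × 1/4 = 178.25
  colorless starchy: 713 × 1/4 = 178.25
  colorless waxy: 713 × 1/4 = 178.25
χ² = Σ (O − E)² / E
  colored starchy: (181 − 178.25)² / 178.25 = 0.0424
  colored waxy: (177 − 178.25)² / 178.25 = 0.0088
  colorless starchy: (176 − 178.25)² / 178.25 = 0.0284
  colorless waxy: (179 − 178.25)² / 178.25 = 0.0032
χ² = 0.0424 + 0.0088 + 0.0284 + 0.0032 = 0.0828 ≈ 0.083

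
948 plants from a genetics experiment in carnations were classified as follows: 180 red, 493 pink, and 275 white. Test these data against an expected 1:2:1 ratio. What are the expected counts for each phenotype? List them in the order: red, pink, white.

The 1:2:1 ratio has 4 parts, so with N = 948 the expected counts are:
  red: 948 × 1/4 = 237
  pink: 948 × 2/4 = 474
  white: 948 × 1/4 = 237

237, 474, 237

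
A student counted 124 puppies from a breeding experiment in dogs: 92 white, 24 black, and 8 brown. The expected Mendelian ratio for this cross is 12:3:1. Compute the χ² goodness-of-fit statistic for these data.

0.043

Total ratio parts = 16. Expected numbers out of 124:
  white: 124 × 12/16 = 93
  black: 124 × 3/16 = 23.25
  brown: 124 × 1/16 = 7.75
χ² = Σ (O − E)² / E
  white: (92 − 93)² / 93 = 0.0108
  black: (24 − 23.25)² / 23.25 = 0.0242
  brown: (8 − 7.75)² / 7.75 = 0.0081
χ² = 0.0108 + 0.0242 + 0.0081 = 0.0431 ≈ 0.043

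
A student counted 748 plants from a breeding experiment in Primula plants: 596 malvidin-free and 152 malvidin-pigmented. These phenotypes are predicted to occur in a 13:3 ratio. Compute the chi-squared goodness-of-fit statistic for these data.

Under the 13:3 hypothesis (Σ ratio = 16, N = 748):
  malvidin-free: 748 × 13/16 = 607.75
  malvidin-pigmented: 748 × 3/16 = 140.25
χ² = Σ (O − E)² / E
  malvidin-free: (596 − 607.75)² / 607.75 = 0.2272
  malvidin-pigmented: (152 − 140.25)² / 140.25 = 0.9844
χ² = 0.2272 + 0.9844 = 1.2116 ≈ 1.212

1.212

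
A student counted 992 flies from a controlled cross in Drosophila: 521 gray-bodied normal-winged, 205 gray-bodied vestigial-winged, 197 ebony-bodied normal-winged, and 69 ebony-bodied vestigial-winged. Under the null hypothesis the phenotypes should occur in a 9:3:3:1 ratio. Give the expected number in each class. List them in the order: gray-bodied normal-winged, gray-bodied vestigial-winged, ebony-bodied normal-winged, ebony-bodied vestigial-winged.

Expected counts for N = 992 under a 9:3:3:1 ratio (total parts = 16):
  gray-bodied normal-winged: 992 × 9/16 = 558
  gray-bodied vestigial-winged: 992 × 3/16 = 186
  ebony-bodied normal-winged: 992 × 3/16 = 186
  ebony-bodied vestigial-winged: 992 × 1/16 = 62

558, 186, 186, 62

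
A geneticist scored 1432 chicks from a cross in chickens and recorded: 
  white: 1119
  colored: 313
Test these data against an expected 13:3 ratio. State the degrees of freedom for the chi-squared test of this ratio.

A goodness-of-fit test with 2 phenotype classes has df = 2 − 1 = 1.

1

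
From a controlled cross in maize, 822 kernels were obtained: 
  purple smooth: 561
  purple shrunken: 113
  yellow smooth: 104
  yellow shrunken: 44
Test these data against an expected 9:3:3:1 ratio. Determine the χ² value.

Expected counts for N = 822 under a 9:3:3:1 ratio (total parts = 16):
  purple smooth: 822 × 9/16 = 462.375
  purple shrunken: 822 × 3/16 = 154.125
  yellow smooth: 822 × 3/16 = 154.125
  yellow shrunken: 822 × 1/16 = 51.375
χ² = Σ (O − E)² / E
  purple smooth: (561 − 462.375)² / 462.375 = 21.0368
  purple shrunken: (113 − 154.125)² / 154.125 = 10.9733
  yellow smooth: (104 − 154.125)² / 154.125 = 16.3018
  yellow shrunken: (44 − 51.375)² / 51.375 = 1.0587
χ² = 21.0368 + 10.9733 + 16.3018 + 1.0587 = 49.3706 ≈ 49.371

49.371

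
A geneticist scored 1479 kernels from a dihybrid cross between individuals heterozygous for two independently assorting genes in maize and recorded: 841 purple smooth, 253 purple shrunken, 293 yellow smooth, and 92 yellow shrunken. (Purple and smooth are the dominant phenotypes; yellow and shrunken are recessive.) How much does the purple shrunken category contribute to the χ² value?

A dihybrid F₂ with independent assortment and complete dominance at both loci gives a 9:3:3:1 phenotypic ratio.
Under the 9:3:3:1 hypothesis (Σ ratio = 16, N = 1479):
  purple smooth: 1479 × 9/16 = 831.9375
  purple shrunken: 1479 × 3/16 = 277.3125
  yellow smooth: 1479 × 3/16 = 277.3125
  yellow shrunken: 1479 × 1/16 = 92.4375
Contribution of purple shrunken: (253 − 277.3125)² / 277.3125 = 2.1315

2.132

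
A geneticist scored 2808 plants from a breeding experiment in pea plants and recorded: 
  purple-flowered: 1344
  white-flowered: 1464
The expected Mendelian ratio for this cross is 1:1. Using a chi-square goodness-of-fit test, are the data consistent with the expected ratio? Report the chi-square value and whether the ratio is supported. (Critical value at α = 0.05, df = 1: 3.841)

The 1:1 ratio has 2 parts, so with N = 2808 the expected counts are:
  purple-flowered: 2808 × 1/2 = 1404
  white-flowered: 2808 × 1/2 = 1404
χ² = Σ (O − E)² / E
  purple-flowered: (1344 − 1404)² / 1404 = 2.5641
  white-flowered: (1464 − 1404)² / 1404 = 2.5641
χ² = 2.5641 + 2.5641 = 5.1282 ≈ 5.128
Degrees of freedom = 2 − 1 = 1; critical value at α = 0.05 is 3.841.
Since 5.128 > 3.841, we reject the null hypothesis — the data do not fit the 1:1 ratio.

5.128; not consistent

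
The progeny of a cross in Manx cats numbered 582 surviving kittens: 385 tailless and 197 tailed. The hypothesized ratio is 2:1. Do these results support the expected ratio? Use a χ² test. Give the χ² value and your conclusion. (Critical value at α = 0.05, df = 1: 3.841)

Expected counts for N = 582 under a 2:1 ratio (total parts = 3):
  tailless: 582 × 2/3 = 388
  tailed: 582 × 1/3 = 194
χ² = Σ (O − E)² / E
  tailless: (385 − 388)² / 388 = 0.0232
  tailed: (197 − 194)² / 194 = 0.0464
χ² = 0.0232 + 0.0464 = 0.0696 ≈ 0.070
Degrees of freedom = 2 − 1 = 1; critical value at α = 0.05 is 3.841.
Since 0.070 < 3.841, we fail to reject the null hypothesis — the data are consistent with the 2:1 ratio.

0.070; consistent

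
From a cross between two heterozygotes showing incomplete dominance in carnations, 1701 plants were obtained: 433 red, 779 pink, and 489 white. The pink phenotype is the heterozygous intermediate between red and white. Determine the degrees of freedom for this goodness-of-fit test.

2

With incomplete dominance, a heterozygote × heterozygote cross gives a 1:2:1 phenotypic ratio.
A goodness-of-fit test with 3 phenotype classes has df = 3 − 1 = 2.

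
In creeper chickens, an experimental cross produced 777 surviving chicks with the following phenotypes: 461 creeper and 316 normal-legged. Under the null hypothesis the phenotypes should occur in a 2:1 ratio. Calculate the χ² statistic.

18.817

The 2:1 ratio has 3 parts, so with N = 777 the expected counts are:
  creeper: 777 × 2/3 = 518
  normal-legged: 777 × 1/3 = 259
χ² = Σ (O − E)² / E
  creeper: (461 − 518)² / 518 = 6.2722
  normal-legged: (316 − 259)² / 259 = 12.5444
χ² = 6.2722 + 12.5444 = 18.8166 ≈ 18.817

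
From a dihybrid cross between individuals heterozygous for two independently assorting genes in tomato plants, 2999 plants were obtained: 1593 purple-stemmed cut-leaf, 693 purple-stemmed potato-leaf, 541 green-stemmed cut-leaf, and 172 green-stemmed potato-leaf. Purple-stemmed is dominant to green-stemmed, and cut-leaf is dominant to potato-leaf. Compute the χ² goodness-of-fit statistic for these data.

37.683

A dihybrid F₂ with independent assortment and complete dominance at both loci gives a 9:3:3:1 phenotypic ratio.
Expected counts for N = 2999 under a 9:3:3:1 ratio (total parts = 16):
  purple-stemmed cut-leaf: 2999 × 9/16 = 1686.9375
  purple-stemmed potato-leaf: 2999 × 3/16 = 562.3125
  green-stemmed cut-leaf: 2999 × 3/16 = 562.3125
  green-stemmed potato-leaf: 2999 × 1/16 = 187.4375
χ² = Σ (O − E)² / E
  purple-stemmed cut-leaf: (1593 − 1686.9375)² / 1686.9375 = 5.2309
  purple-stemmed potato-leaf: (693 − 562.3125)² / 562.3125 = 30.3732
  green-stemmed cut-leaf: (541 − 562.3125)² / 562.3125 = 0.8078
  green-stemmed potato-leaf: (172 − 187.4375)² / 187.4375 = 1.2714
χ² = 5.2309 + 30.3732 + 0.8078 + 1.2714 = 37.6833 ≈ 37.683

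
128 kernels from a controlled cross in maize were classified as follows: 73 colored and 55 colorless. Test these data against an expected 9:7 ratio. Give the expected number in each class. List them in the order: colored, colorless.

Expected counts for N = 128 under a 9:7 ratio (total parts = 16):
  colored: 128 × 9/16 = 72
  colorless: 128 × 7/16 = 56

72, 56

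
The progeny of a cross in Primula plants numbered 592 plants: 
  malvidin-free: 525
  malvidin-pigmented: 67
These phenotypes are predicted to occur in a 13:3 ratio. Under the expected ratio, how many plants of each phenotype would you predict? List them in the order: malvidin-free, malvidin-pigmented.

The 13:3 ratio has 16 parts, so with N = 592 the expected counts are:
  malvidin-free: 592 × 13/16 = 481
  malvidin-pigmented: 592 × 3/16 = 111

481, 111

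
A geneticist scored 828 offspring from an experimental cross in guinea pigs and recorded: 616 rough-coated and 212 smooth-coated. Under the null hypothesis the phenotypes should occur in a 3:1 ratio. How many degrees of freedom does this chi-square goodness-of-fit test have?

A goodness-of-fit test with 2 phenotype classes has df = 2 − 1 = 1.

1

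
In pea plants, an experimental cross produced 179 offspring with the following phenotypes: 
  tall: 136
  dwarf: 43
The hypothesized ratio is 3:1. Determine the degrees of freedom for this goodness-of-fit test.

A goodness-of-fit test with 2 phenotype classes has df = 2 − 1 = 1.

1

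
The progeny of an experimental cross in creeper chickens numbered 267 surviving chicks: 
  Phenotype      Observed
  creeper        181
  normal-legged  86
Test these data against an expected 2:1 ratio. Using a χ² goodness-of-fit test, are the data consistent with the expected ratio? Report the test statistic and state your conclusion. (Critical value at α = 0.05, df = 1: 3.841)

0.152; consistent

Under the 2:1 hypothesis (Σ ratio = 3, N = 267):
  creeper: 267 × 2/3 = 178
  normal-legged: 267 × 1/3 = 89
χ² = Σ (O − E)² / E
  creeper: (181 − 178)² / 178 = 0.0506
  normal-legged: (86 − 89)² / 89 = 0.1011
χ² = 0.0506 + 0.1011 = 0.1517 ≈ 0.152
Degrees of freedom = 2 − 1 = 1; critical value at α = 0.05 is 3.841.
Since 0.152 < 3.841, we fail to reject the null hypothesis — the data are consistent with the 2:1 ratio.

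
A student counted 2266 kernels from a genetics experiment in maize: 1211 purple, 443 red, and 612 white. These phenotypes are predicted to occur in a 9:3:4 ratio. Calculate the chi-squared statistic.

Expected counts for N = 2266 under a 9:3:4 ratio (total parts = 16):
  purple: 2266 × 9/16 = 1274.625
  red: 2266 × 3/16 = 424.875
  white: 2266 × 4/16 = 566.5
χ² = Σ (O − E)² / E
  purple: (1211 − 1274.625)² / 1274.625 = 3.1759
  red: (443 − 424.875)² / 424.875 = 0.7732
  white: (612 − 566.5)² / 566.5 = 3.6545
χ² = 3.1759 + 0.7732 + 3.6545 = 7.6036 ≈ 7.604

7.604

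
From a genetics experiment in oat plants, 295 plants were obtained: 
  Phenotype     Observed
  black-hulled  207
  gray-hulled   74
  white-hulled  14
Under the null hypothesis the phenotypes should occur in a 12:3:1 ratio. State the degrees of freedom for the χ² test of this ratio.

2

A goodness-of-fit test with 3 phenotype classes has df = 3 − 1 = 2.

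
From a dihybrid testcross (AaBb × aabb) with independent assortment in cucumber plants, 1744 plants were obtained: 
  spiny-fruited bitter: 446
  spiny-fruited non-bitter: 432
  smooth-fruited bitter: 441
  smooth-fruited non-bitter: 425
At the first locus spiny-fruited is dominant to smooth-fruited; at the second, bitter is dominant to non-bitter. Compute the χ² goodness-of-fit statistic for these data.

0.601

A dihybrid testcross with independent assortment gives a 1:1:1:1 ratio.
Expected counts for N = 1744 under a 1:1:1:1 ratio (total parts = 4):
  spiny-fruited bitter: 1744 × 1/4 = 436
  spiny-fruited non-bitter: 1744 × 1/4 = 436
  smooth-fruited bitter: 1744 × 1/4 = 436
  smooth-fruited non-bitter: 1744 × 1/4 = 436
χ² = Σ (O − E)² / E
  spiny-fruited bitter: (446 − 436)² / 436 = 0.2294
  spiny-fruited non-bitter: (432 − 436)² / 436 = 0.0367
  smooth-fruited bitter: (441 − 436)² / 436 = 0.0573
  smooth-fruited non-bitter: (425 − 436)² / 436 = 0.2775
χ² = 0.2294 + 0.0367 + 0.0573 + 0.2775 = 0.6009 ≈ 0.601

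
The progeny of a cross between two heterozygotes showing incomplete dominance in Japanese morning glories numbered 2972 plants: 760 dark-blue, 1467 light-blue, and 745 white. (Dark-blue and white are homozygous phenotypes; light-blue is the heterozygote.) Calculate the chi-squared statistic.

With incomplete dominance, a heterozygote × heterozygote cross gives a 1:2:1 phenotypic ratio.
Under the 1:2:1 hypothesis (Σ ratio = 4, N = 2972):
  dark-blue: 2972 × 1/4 = 743
  light-blue: 2972 × 2/4 = 1486
  white: 2972 × 1/4 = 743
χ² = Σ (O − E)² / E
  dark-blue: (760 − 743)² / 743 = 0.3890
  light-blue: (1467 − 1486)² / 1486 = 0.2429
  white: (745 − 743)² / 743 = 0.0054
χ² = 0.3890 + 0.2429 + 0.0054 = 0.6373 ≈ 0.637

0.637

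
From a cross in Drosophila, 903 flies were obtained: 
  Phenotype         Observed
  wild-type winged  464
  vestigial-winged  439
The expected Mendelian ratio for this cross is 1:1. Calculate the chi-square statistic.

The 1:1 ratio has 2 parts, so with N = 903 the expected counts are:
  wild-type winged: 903 × 1/2 = 451.5
  vestigial-winged: 903 × 1/2 = 451.5
χ² = Σ (O − E)² / E
  wild-type winged: (464 − 451.5)² / 451.5 = 0.3461
  vestigial-winged: (439 − 451.5)² / 451.5 = 0.3461
χ² = 0.3461 + 0.3461 = 0.6922 ≈ 0.692

0.692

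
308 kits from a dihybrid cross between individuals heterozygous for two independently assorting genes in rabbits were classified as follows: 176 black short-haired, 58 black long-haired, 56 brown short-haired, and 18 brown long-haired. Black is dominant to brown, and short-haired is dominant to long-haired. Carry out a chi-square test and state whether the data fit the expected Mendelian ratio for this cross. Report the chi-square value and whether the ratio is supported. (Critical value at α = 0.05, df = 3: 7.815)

A dihybrid F₂ with independent assortment and complete dominance at both loci gives a 9:3:3:1 phenotypic ratio.
Total ratio parts = 16. Expected numbers out of 308:
  black short-haired: 308 × 9/16 = 173.25
  black long-haired: 308 × 3/16 = 57.75
  brown short-haired: 308 × 3/16 = 57.75
  brown long-haired: 308 × 1/16 = 19.25
χ² = Σ (O − E)² / E
  black short-haired: (176 − 173.25)² / 173.25 = 0.0437
  black long-haired: (58 − 57.75)² / 57.75 = 0.0011
  brown short-haired: (56 − 57.75)² / 57.75 = 0.0530
  brown long-haired: (18 − 19.25)² / 19.25 = 0.0812
χ² = 0.0437 + 0.0011 + 0.0530 + 0.0812 = 0.179
Degrees of freedom = 4 − 1 = 3; critical value at α = 0.05 is 7.815.
Since 0.179 < 7.815, we fail to reject the null hypothesis — the data are consistent with the 9:3:3:1 ratio.

0.179; consistent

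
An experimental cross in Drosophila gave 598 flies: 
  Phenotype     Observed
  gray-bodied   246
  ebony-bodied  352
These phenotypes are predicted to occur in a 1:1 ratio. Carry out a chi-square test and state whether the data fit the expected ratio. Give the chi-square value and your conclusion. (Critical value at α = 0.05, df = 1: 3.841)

18.789; not consistent

Total ratio parts = 2. Expected numbers out of 598:
  gray-bodied: 598 × 1/2 = 299
  ebony-bodied: 598 × 1/2 = 299
χ² = Σ (O − E)² / E
  gray-bodied: (246 − 299)² / 299 = 9.3946
  ebony-bodied: (352 − 299)² / 299 = 9.3946
χ² = 9.3946 + 9.3946 = 18.7892 ≈ 18.789
Degrees of freedom = 2 − 1 = 1; critical value at α = 0.05 is 3.841.
Since 18.789 > 3.841, we reject the null hypothesis — the data do not fit the 1:1 ratio.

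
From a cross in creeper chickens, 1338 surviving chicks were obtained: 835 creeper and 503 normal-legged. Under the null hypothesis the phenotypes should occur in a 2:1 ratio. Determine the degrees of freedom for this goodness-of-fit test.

1

A goodness-of-fit test with 2 phenotype classes has df = 2 − 1 = 1.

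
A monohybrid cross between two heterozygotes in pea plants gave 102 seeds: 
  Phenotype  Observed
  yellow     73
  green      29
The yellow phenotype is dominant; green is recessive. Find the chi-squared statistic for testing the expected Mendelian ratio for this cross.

For a monohybrid cross between heterozygotes with complete dominance, the expected phenotypic ratio is 3:1.
Total ratio parts = 4. Expected numbers out of 102:
  yellow: 102 × 3/4 = 76.5
  green: 102 × 1/4 = 25.5
χ² = Σ (O − E)² / E
  yellow: (73 − 76.5)² / 76.5 = 0.1601
  green: (29 − 25.5)² / 25.5 = 0.4804
χ² = 0.1601 + 0.4804 = 0.6405 ≈ 0.641

0.641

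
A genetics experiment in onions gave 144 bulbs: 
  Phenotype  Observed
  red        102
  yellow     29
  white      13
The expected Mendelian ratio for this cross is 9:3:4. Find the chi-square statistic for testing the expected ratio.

Expected counts for N = 144 under a 9:3:4 ratio (total parts = 16):
  red: 144 × 9/16 = 81
  yellow: 144 × 3/16 = 27
  white: 144 × 4/16 = 36
χ² = Σ (O − E)² / E
  red: (102 − 81)² / 81 = 5.4444
  yellow: (29 − 27)² / 27 = 0.1481
  white: (13 − 36)² / 36 = 14.6944
χ² = 5.4444 + 0.1481 + 14.6944 = 20.2869 ≈ 20.287

20.287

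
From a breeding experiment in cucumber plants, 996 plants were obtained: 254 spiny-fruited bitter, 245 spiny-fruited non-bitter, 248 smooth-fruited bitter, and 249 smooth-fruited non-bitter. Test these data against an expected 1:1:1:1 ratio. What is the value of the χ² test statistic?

0.169

Total ratio parts = 4. Expected numbers out of 996:
  spiny-fruited bitter: 996 × 1/4 = 249
  spiny-fruited non-bitter: 996 × 1/4 = 249
  smooth-fruited bitter: 996 × 1/4 = 249
  smooth-fruited non-bitter: 996 × 1/4 = 249
χ² = Σ (O − E)² / E
  spiny-fruited bitter: (254 − 249)² / 249 = 0.1004
  spiny-fruited non-bitter: (245 − 249)² / 249 = 0.0643
  smooth-fruited bitter: (248 − 249)² / 249 = 0.0040
  smooth-fruited non-bitter: (249 − 249)² / 249 = 0.0000
χ² = 0.1004 + 0.0643 + 0.0040 + 0.0000 = 0.1687 ≈ 0.169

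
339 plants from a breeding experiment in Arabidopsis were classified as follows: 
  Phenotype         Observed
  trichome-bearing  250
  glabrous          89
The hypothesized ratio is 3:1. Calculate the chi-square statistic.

Under the 3:1 hypothesis (Σ ratio = 4, N = 339):
  trichome-bearing: 339 × 3/4 = 254.25
  glabrous: 339 × 1/4 = 84.75
χ² = Σ (O − E)² / E
  trichome-bearing: (250 − 254.25)² / 254.25 = 0.0710
  glabrous: (89 − 84.75)² / 84.75 = 0.2131
χ² = 0.0710 + 0.2131 = 0.2841 ≈ 0.284

0.284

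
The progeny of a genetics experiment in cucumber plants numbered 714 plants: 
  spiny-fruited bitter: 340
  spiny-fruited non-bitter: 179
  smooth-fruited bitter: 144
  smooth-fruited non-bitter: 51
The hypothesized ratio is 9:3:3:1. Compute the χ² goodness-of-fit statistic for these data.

Expected counts for N = 714 under a 9:3:3:1 ratio (total parts = 16):
  spiny-fruited bitter: 714 × 9/16 = 401.625
  spiny-fruited non-bitter: 714 × 3/16 = 133.875
  smooth-fruited bitter: 714 × 3/16 = 133.875
  smooth-fruited non-bitter: 714 × 1/16 = 44.625
χ² = Σ (O − E)² / E
  spiny-fruited bitter: (340 − 401.625)² / 401.625 = 9.4557
  spiny-fruited non-bitter: (179 − 133.875)² / 133.875 = 15.2102
  smooth-fruited bitter: (144 − 133.875)² / 133.875 = 0.7658
  smooth-fruited non-bitter: (51 − 44.625)² / 44.625 = 0.9107
χ² = 9.4557 + 15.2102 + 0.7658 + 0.9107 = 26.3424 ≈ 26.342

26.342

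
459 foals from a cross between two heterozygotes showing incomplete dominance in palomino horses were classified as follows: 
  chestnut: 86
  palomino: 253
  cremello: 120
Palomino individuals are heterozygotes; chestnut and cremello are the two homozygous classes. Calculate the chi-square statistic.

With incomplete dominance, a heterozygote × heterozygote cross gives a 1:2:1 phenotypic ratio.
Under the 1:2:1 hypothesis (Σ ratio = 4, N = 459):
  chestnut: 459 × 1/4 = 114.75
  palomino: 459 × 2/4 = 229.5
  cremello: 459 × 1/4 = 114.75
χ² = Σ (O − E)² / E
  chestnut: (86 − 114.75)² / 114.75 = 7.2032
  palomino: (253 − 229.5)² / 229.5 = 2.4063
  cremello: (120 − 114.75)² / 114.75 = 0.2402
χ² = 7.2032 + 2.4063 + 0.2402 = 9.8497 ≈ 9.850

9.850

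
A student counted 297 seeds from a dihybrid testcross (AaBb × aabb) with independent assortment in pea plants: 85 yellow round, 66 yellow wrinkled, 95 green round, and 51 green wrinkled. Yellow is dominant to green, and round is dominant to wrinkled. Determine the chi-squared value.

A dihybrid testcross with independent assortment gives a 1:1:1:1 ratio.
Under the 1:1:1:1 hypothesis (Σ ratio = 4, N = 297):
  yellow round: 297 × 1/4 = 74.25
  yellow wrinkled: 297 × 1/4 = 74.25
  green round: 297 × 1/4 = 74.25
  green wrinkled: 297 × 1/4 = 74.25
χ² = Σ (O − E)² / E
  yellow round: (85 − 74.25)² / 74.25 = 1.5564
  yellow wrinkled: (66 − 74.25)² / 74.25 = 0.9167
  green round: (95 − 74.25)² / 74.25 = 5.7988
  green wrinkled: (51 − 74.25)² / 74.25 = 7.2803
χ² = 1.5564 + 0.9167 + 5.7988 + 7.2803 = 15.5522 ≈ 15.552

15.552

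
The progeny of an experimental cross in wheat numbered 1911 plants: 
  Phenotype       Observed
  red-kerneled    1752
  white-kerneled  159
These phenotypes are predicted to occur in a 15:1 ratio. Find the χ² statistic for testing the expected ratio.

The 15:1 ratio has 16 parts, so with N = 1911 the expected counts are:
  red-kerneled: 1911 × 15/16 = 1791.5625
  white-kerneled: 1911 × 1/16 = 119.4375
χ² = Σ (O − E)² / E
  red-kerneled: (1752 − 1791.5625)² / 1791.5625 = 0.8736
  white-kerneled: (159 − 119.4375)² / 119.4375 = 13.1047
χ² = 0.8736 + 13.1047 = 13.9783 ≈ 13.978

13.978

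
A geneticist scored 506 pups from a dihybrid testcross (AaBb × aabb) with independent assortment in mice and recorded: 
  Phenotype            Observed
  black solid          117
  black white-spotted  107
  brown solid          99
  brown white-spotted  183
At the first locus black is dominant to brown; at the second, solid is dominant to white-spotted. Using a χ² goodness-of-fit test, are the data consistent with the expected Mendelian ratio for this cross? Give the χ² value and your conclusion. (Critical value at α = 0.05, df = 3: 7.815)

34.933; not consistent

A dihybrid testcross with independent assortment gives a 1:1:1:1 ratio.
Expected counts for N = 506 under a 1:1:1:1 ratio (total parts = 4):
  black solid: 506 × 1/4 = 126.5
  black white-spotted: 506 × 1/4 = 126.5
  brown solid: 506 × 1/4 = 126.5
  brown white-spotted: 506 × 1/4 = 126.5
χ² = Σ (O − E)² / E
  black solid: (117 − 126.5)² / 126.5 = 0.7134
  black white-spotted: (107 − 126.5)² / 126.5 = 3.0059
  brown solid: (99 − 126.5)² / 126.5 = 5.9783
  brown white-spotted: (183 − 126.5)² / 126.5 = 25.2352
χ² = 0.7134 + 3.0059 + 5.9783 + 25.2352 = 34.9328 ≈ 34.933
Degrees of freedom = 4 − 1 = 3; critical value at α = 0.05 is 7.815.
Since 34.933 > 7.815, we reject the null hypothesis — the data do not fit the 1:1:1:1 ratio.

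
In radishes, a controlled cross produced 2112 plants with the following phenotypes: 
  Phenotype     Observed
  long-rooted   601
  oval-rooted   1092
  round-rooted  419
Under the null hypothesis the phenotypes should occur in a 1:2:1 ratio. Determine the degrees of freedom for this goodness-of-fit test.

A goodness-of-fit test with 3 phenotype classes has df = 3 − 1 = 2.

2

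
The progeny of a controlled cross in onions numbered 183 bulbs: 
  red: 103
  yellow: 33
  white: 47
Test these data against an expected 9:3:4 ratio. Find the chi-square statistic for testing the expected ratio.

Expected counts for N = 183 under a 9:3:4 ratio (total parts = 16):
  red: 183 × 9/16 = 102.9375
  yellow: 183 × 3/16 = 34.3125
  white: 183 × 4/16 = 45.75
χ² = Σ (O − E)² / E
  red: (103 − 102.9375)² / 102.9375 = 0.0000
  yellow: (33 − 34.3125)² / 34.3125 = 0.0502
  white: (47 − 45.75)² / 45.75 = 0.0342
χ² = 0.0000 + 0.0502 + 0.0342 = 0.0844 ≈ 0.084

0.084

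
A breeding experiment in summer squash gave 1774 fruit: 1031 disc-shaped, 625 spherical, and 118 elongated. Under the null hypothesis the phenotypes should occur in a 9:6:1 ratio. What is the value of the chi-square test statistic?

3.993

Under the 9:6:1 hypothesis (Σ ratio = 16, N = 1774):
  disc-shaped: 1774 × 9/16 = 997.875
  spherical: 1774 × 6/16 = 665.25
  elongated: 1774 × 1/16 = 110.875
χ² = Σ (O − E)² / E
  disc-shaped: (1031 − 997.875)² / 997.875 = 1.0996
  spherical: (625 − 665.25)² / 665.25 = 2.4353
  elongated: (118 − 110.875)² / 110.875 = 0.4579
χ² = 1.0996 + 2.4353 + 0.4579 = 3.9928 ≈ 3.993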